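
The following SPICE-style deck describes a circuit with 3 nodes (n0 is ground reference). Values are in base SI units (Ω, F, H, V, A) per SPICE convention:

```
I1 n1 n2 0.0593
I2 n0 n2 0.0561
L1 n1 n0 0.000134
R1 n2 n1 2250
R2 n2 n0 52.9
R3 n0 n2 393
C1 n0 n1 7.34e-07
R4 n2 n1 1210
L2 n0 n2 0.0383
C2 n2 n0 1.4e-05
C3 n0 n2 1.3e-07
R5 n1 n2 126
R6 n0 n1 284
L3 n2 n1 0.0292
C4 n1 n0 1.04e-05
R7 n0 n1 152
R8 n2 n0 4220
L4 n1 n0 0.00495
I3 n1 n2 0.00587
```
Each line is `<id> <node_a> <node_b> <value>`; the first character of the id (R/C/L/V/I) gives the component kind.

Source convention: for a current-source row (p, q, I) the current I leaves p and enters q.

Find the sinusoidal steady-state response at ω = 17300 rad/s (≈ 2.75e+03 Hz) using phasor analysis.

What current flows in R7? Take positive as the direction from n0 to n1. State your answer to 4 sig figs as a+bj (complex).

9.480e-06+0.001711j A

MNA unknowns: 2 node voltages V₁..V_2
I1: z[1]−=0.0593, z[2]+=0.0593
I2: z[0]−=0.0561, z[2]+=0.0561
L1: Y=0.000-0.4314j on G[1,0]
R1: Y=0.0004444+0.000j on G[2,1]
R2: Y=0.01890+0.000j on G[2,0]
R3: Y=0.002545+0.000j on G[0,2]
C1: Y=0.000+0.01270j on G[0,1]
R4: Y=0.0008264+0.000j on G[2,1]
L2: Y=0.000-0.001509j on G[0,2]
C2: Y=0.000+0.2422j on G[2,0]
C3: Y=0.000+0.002249j on G[0,2]
R5: Y=0.007937+0.000j on G[1,2]
R6: Y=0.003521+0.000j on G[0,1]
L3: Y=0.000-0.001980j on G[2,1]
C4: Y=0.000+0.1799j on G[1,0]
R7: Y=0.006579+0.000j on G[0,1]
R8: Y=0.0002370+0.000j on G[2,0]
L4: Y=0.000-0.01168j on G[1,0]
I3: z[1]−=0.00587, z[2]+=0.00587
solve → V1=-0.001441-0.2600j, V2=0.05344-0.4942j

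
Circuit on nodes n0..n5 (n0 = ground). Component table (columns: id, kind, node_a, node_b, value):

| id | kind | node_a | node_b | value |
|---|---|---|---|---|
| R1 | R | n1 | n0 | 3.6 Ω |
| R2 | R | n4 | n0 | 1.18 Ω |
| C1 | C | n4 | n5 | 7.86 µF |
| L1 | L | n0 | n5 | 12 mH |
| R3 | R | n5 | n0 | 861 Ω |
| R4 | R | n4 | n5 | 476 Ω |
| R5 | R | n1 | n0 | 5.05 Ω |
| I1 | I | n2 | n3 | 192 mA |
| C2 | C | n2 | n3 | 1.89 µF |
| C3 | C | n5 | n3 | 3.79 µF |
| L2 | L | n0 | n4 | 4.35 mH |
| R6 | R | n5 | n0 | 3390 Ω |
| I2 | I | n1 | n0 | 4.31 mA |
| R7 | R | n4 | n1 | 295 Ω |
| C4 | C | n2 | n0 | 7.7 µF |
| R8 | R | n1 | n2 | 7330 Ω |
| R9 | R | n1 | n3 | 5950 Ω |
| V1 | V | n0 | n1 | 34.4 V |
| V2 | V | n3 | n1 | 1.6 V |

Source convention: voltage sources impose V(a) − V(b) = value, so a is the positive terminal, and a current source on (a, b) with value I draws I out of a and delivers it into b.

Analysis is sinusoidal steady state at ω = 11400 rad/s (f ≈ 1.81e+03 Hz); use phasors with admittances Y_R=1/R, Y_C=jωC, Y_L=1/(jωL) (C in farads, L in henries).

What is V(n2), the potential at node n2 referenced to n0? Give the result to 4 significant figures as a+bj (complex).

-6.466+1.791j V

Apply KCL at each of the 5 non-ground nodes and solve the resulting linear system.
Node n1: branches {R1, R5, I2, R7, R8, R9, V1, V2} → V_1 = -34.40+0.000j
Node n2: branches {I1, C2, C4, R8} → V_2 = -6.466+1.791j
Node n3: branches {I1, C2, C3, R9, V2} → V_3 = -32.80+0.000j
Node n4: branches {R2, C1, R4, L2, R7} → V_4 = -0.1387-1.187j
Node n5: branches {C1, L1, R3, R4, C3, R6} → V_5 = -11.38-1.168j
Source currents: i(V1)=-16.69-1.489j, i(V2)=0.2036+1.493j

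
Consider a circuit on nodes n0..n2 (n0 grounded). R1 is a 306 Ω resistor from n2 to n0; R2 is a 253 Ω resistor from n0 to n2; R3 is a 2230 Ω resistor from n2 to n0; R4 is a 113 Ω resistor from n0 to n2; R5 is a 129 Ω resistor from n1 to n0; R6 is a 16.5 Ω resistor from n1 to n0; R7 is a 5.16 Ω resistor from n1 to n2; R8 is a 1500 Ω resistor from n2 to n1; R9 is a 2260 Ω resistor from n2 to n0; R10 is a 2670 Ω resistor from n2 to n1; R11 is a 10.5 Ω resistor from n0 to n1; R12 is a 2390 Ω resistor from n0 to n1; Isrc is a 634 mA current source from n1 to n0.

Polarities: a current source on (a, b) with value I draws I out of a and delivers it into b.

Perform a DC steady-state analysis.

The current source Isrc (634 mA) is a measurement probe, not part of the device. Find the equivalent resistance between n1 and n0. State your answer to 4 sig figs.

Element admittances at DC:
  Y(R1) = 0.003268 S between n2,n0
  Y(R2) = 0.003953 S between n0,n2
  Y(R3) = 0.0004484 S between n2,n0
  Y(R4) = 0.008850 S between n0,n2
  Y(R5) = 0.007752 S between n1,n0
  Y(R6) = 0.06061 S between n1,n0
  Y(R7) = 0.1938 S between n1,n2
  Y(R8) = 0.0006667 S between n2,n1
  Y(R9) = 0.0004425 S between n2,n0
  Y(R10) = 0.0003745 S between n2,n1
  Y(R11) = 0.09524 S between n0,n1
  Y(R12) = 0.0004184 S between n0,n1
  Isrc: injects 0.634 A into n0 (from n1)
Assemble and solve the 2×2 MNA system:
  V(n1)=-3.530  V(n2)=-3.247

R_eq = 5.567 Ω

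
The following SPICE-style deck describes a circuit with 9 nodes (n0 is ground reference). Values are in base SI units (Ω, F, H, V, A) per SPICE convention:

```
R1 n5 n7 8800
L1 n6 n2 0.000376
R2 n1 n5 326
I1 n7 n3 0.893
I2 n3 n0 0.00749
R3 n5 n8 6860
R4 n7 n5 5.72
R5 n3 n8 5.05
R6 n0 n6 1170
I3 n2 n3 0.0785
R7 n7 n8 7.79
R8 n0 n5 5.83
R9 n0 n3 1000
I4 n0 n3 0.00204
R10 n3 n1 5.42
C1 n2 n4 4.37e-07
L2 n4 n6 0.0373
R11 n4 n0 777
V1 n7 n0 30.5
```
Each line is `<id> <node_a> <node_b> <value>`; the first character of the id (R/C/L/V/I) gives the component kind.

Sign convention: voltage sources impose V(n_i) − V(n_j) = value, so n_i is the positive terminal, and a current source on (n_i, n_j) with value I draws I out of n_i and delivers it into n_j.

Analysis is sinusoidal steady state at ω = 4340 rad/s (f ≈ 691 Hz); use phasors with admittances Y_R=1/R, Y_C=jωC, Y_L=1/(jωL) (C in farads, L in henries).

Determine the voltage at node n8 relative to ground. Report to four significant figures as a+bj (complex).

37.07+0.000j V

MNA unknowns: 8 node voltages V₁..V_8 plus 1 source current (V1)
R1: Y=0.0001136+0.000j on G[5,7]
L1: Y=0.000-0.6128j on G[6,2]
R2: Y=0.003067+0.000j on G[1,5]
I1: z[7]−=0.893, z[3]+=0.893
I2: z[3]−=0.00749, z[0]+=0.00749
R3: Y=0.0001458+0.000j on G[5,8]
R4: Y=0.1748+0.000j on G[7,5]
R5: Y=0.1980+0.000j on G[3,8]
R6: Y=0.0008547+0.000j on G[0,6]
I3: z[2]−=0.0785, z[3]+=0.0785
R7: Y=0.1284+0.000j on G[7,8]
R8: Y=0.1715+0.000j on G[0,5]
R9: Y=0.001000+0.000j on G[0,3]
I4: z[0]−=0.00204, z[3]+=0.00204
R10: Y=0.1845+0.000j on G[3,1]
C1: Y=0.000+0.001897j on G[2,4]
L2: Y=0.000-0.006177j on G[4,6]
R11: Y=0.001287+0.000j on G[4,0]
V1: row V7−V0=30.5, i_V1 at 7,0
solve → V1=40.93+0.000j, V2=-37.45-6.733j, V3=41.35+0.000j, V4=-36.13+4.364j, V5=15.63+0.000j, V6=-37.44-6.571j, V7=30.50+0.000j, V8=37.07+0.000j
aux → i_V1=-2.650+0.000j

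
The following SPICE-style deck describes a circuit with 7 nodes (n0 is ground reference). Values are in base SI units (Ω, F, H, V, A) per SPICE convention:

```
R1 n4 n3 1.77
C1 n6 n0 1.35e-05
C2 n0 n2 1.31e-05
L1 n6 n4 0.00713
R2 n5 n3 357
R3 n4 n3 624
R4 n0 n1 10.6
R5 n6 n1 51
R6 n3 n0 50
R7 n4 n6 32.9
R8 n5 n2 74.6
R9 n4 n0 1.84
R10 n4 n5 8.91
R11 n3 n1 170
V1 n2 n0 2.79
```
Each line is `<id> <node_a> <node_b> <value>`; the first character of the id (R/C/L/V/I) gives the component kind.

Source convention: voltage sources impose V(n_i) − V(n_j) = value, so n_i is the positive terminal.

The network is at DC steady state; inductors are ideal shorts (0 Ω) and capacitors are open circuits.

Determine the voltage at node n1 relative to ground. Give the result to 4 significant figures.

0.01192 V

Apply KCL at each of the 6 non-ground nodes and solve the resulting linear system.
Node n1: branches {R4, R5, R11} → V_1 = 0.01192
Node n2: branches {C2, R8, V1} → V_2 = 2.790
Node n3: branches {R1, R2, R3, R6, R11} → V_3 = 0.05530
Node n4: branches {R1, L1, R3, R7, R9, R10} → V_4 = 0.05629
Node n5: branches {R2, R8, R10} → V_5 = 0.3416
Node n6: branches {C1, L1, R5, R7} → V_6 = 0.05629
Source currents: i(L1)=-0.0008698, i(V1)=-0.03282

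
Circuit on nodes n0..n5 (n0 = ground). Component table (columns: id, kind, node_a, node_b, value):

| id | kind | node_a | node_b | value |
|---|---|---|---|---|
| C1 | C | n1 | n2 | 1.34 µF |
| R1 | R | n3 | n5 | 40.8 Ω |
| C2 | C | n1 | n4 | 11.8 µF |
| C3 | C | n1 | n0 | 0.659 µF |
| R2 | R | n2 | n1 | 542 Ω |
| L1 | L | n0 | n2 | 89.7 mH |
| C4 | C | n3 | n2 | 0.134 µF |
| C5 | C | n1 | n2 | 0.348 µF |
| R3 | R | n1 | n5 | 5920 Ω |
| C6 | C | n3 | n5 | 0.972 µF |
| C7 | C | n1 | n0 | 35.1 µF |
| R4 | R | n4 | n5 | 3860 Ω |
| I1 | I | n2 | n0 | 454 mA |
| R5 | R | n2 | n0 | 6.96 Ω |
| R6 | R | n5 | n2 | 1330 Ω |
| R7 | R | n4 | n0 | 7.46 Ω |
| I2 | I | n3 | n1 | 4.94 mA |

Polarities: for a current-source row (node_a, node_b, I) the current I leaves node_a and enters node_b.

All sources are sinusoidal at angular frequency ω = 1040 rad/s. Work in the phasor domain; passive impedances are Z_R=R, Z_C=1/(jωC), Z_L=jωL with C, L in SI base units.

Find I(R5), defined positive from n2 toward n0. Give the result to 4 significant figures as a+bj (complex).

-0.4491-0.02793j A

Apply KCL at each of the 5 non-ground nodes and solve the resulting linear system.
Node n1: branches {C1, C2, C3, R2, C5, R3, C7, I2} → V_1 = -0.1177+0.02297j
Node n2: branches {C1, R2, L1, C4, C5, I1, R5, R6} → V_2 = -3.126-0.1944j
Node n3: branches {R1, C4, C6, I2} → V_3 = -6.340+0.2836j
Node n4: branches {C2, R4, R7} → V_4 = -0.01476-0.008912j
Node n5: branches {R1, R3, C6, R4, R6} → V_5 = -6.142+0.2571j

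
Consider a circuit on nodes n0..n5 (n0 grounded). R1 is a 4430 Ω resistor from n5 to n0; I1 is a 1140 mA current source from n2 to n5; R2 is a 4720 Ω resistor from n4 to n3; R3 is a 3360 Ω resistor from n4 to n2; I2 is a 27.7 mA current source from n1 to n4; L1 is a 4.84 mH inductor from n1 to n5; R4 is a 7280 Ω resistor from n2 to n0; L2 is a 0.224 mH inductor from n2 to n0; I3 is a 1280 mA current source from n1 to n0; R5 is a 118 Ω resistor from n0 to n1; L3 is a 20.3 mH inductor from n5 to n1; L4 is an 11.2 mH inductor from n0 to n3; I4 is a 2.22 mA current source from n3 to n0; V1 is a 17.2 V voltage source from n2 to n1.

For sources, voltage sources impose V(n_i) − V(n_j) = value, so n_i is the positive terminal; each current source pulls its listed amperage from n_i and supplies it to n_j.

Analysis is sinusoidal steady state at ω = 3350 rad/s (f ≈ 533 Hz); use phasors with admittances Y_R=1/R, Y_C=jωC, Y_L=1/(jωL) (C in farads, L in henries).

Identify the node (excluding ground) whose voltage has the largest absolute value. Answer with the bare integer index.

4

MNA unknowns: 5 node voltages V₁..V_5 plus 1 source current (V1)
R1: Y=0.0002257+0.000j on G[5,0]
I1: z[2]−=1.14, z[5]+=1.14
R2: Y=0.0002119+0.000j on G[4,3]
R3: Y=0.0002976+0.000j on G[4,2]
I2: z[1]−=0.0277, z[4]+=0.0277
L1: Y=0.000-0.06168j on G[1,5]
R4: Y=0.0001374+0.000j on G[2,0]
L2: Y=0.000-1.333j on G[2,0]
I3: z[1]−=1.28, z[0]+=1.28
R5: Y=0.008475+0.000j on G[0,1]
L3: Y=0.000-0.01470j on G[5,1]
L4: Y=0.000-0.02665j on G[0,3]
I4: z[3]−=0.00222, z[0]+=0.00222
V1: row V2−V1=17.2, i_V1 at 2,1
solve → V1=-17.20-0.8568j, V2=-0.003258-0.8568j, V3=0.005599+0.3489j, V4=54.37-0.3555j, V5=-17.16+14.12j
aux → i_V1=0.01804-0.004074j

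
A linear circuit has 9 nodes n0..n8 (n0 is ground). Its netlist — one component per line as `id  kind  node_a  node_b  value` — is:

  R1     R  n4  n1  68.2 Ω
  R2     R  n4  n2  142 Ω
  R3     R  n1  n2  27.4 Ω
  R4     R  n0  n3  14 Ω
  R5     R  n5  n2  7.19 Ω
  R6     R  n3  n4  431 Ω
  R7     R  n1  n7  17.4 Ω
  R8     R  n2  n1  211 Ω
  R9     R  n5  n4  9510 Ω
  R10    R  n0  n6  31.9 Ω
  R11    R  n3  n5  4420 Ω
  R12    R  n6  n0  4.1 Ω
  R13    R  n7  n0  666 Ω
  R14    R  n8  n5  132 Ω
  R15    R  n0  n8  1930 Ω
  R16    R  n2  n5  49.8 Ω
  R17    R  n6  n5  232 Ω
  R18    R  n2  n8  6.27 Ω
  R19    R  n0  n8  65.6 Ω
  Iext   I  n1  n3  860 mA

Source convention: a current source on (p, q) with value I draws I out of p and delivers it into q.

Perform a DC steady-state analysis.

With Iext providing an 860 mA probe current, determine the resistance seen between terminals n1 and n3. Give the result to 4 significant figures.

Element admittances at DC:
  Y(R1) = 0.01466 S between n4,n1
  Y(R2) = 0.007042 S between n4,n2
  Y(R3) = 0.03650 S between n1,n2
  Y(R4) = 0.07143 S between n0,n3
  Y(R5) = 0.1391 S between n5,n2
  Y(R6) = 0.002320 S between n3,n4
  Y(R7) = 0.05747 S between n1,n7
  Y(R8) = 0.004739 S between n2,n1
  Y(R9) = 0.0001052 S between n5,n4
  Y(R10) = 0.03135 S between n0,n6
  Y(R11) = 0.0002262 S between n3,n5
  Y(R12) = 0.2439 S between n6,n0
  Y(R13) = 0.001502 S between n7,n0
  Y(R14) = 0.007576 S between n8,n5
  Y(R15) = 0.0005181 S between n0,n8
  Y(R16) = 0.02008 S between n2,n5
  Y(R17) = 0.004310 S between n6,n5
  Y(R18) = 0.1595 S between n2,n8
  Y(R19) = 0.01524 S between n0,n8
  Iext: injects 0.86 A into n3 (from n1)
Assemble and solve the 8×8 MNA system:
  V(n1)=-50.90  V(n2)=-35.55  V(n3)=10.25  V(n4)=-40.47  V(n5)=-34.48  V(n6)=-0.5316  V(n7)=-49.60  V(n8)=-32.45

R_eq = 71.10 Ω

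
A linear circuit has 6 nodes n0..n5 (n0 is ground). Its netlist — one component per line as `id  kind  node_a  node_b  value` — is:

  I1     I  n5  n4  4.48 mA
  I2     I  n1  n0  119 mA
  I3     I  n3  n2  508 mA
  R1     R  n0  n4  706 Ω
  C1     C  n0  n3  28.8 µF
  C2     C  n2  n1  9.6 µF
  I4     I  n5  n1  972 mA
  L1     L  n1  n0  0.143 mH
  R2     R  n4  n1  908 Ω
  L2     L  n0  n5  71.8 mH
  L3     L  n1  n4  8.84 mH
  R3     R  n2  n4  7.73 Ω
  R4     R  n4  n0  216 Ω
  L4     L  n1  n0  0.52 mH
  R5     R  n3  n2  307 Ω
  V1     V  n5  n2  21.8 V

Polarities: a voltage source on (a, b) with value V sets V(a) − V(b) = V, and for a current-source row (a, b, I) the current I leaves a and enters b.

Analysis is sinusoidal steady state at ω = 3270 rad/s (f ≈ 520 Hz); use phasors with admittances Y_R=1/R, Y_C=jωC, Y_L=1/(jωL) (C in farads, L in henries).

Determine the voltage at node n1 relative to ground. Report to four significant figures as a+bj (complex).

-0.001764+0.2245j V

Element admittances at ω=3270 rad/s:
  I1: injects 0.00448 A into n4 (from n5)
  I2: injects 0.119 A into n0 (from n1)
  I3: injects 0.508 A into n2 (from n3)
  Y(R1) = 0.001416+0.000j S between n0,n4
  Y(C1) = 0.000+0.09418j S between n0,n3
  Y(C2) = 0.000+0.03139j S between n2,n1
  I4: injects 0.972 A into n1 (from n5)
  Y(L1) = 0.000-2.139j S between n1,n0
  Y(R2) = 0.001101+0.000j S between n4,n1
  Y(L2) = 0.000-0.004259j S between n0,n5
  Y(L3) = 0.000-0.03459j S between n1,n4
  Y(R3) = 0.1294+0.000j S between n2,n4
  Y(R4) = 0.004630+0.000j S between n4,n0
  Y(L4) = 0.000-0.5881j S between n1,n0
  Y(R5) = 0.003257+0.000j S between n3,n2
  V1: constraint V(n5)−V(n2) = 21.8
Assemble and solve the 6×6 MNA system:
  V(n1)=-0.001764+0.2245j  V(n2)=-27.09+3.481j  V(n3)=-0.09848+6.328j  V(n4)=-24.83-2.991j  V(n5)=-5.293+3.481j
  i(V1)=-0.9913-0.02255j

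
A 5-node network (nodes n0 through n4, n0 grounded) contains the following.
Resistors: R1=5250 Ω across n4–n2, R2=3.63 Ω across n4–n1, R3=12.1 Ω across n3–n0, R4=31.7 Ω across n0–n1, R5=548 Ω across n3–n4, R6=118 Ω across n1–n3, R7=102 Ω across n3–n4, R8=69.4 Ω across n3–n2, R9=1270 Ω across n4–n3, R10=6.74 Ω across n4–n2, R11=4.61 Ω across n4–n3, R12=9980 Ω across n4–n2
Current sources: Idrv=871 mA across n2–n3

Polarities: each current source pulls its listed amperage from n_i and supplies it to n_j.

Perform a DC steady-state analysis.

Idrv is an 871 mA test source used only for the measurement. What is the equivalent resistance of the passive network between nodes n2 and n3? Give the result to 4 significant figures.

R_eq = 9.204 Ω

Apply KCL at each of the 4 non-ground nodes and solve the resulting linear system.
Node n1: branches {R2, R4, R6} → V_1 = -1.907
Node n2: branches {R1, R8, R10, R12, Idrv} → V_2 = -7.289
Node n3: branches {R3, R5, R6, R7, R8, R9, R11, Idrv} → V_3 = 0.7280
Node n4: branches {R1, R2, R5, R7, R9, R10, R11, R12} → V_4 = -2.207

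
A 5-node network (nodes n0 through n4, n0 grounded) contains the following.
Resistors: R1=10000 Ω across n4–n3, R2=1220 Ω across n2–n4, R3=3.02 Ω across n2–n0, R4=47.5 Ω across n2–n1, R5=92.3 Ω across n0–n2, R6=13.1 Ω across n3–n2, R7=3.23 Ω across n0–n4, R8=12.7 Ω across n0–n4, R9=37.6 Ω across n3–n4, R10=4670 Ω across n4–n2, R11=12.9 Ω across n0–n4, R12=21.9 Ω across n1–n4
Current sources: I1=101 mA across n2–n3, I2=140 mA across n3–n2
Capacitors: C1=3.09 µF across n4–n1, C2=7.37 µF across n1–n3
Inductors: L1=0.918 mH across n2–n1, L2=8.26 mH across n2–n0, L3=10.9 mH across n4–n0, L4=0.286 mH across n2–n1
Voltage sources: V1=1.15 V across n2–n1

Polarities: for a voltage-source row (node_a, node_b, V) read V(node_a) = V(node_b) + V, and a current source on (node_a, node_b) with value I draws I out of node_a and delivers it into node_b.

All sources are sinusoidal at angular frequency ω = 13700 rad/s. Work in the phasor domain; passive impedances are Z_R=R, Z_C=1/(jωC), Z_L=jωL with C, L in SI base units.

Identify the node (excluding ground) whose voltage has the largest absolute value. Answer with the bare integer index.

1

Element admittances at ω=13700 rad/s:
  Y(R1) = 0.0001000+0.000j S between n4,n3
  Y(R2) = 0.0008197+0.000j S between n2,n4
  Y(R3) = 0.3311+0.000j S between n2,n0
  Y(R4) = 0.02105+0.000j S between n2,n1
  I1: injects 0.101 A into n3 (from n2)
  Y(R5) = 0.01083+0.000j S between n0,n2
  Y(C1) = 0.000+0.04233j S between n4,n1
  Y(C2) = 0.000+0.1010j S between n1,n3
  Y(R6) = 0.07634+0.000j S between n3,n2
  Y(R7) = 0.3096+0.000j S between n0,n4
  I2: injects 0.14 A into n2 (from n3)
  Y(L1) = 0.000-0.07951j S between n2,n1
  Y(R8) = 0.07874+0.000j S between n0,n4
  Y(R9) = 0.02660+0.000j S between n3,n4
  Y(L2) = 0.000-0.008837j S between n2,n0
  Y(R10) = 0.0002141+0.000j S between n4,n2
  Y(L3) = 0.000-0.006697j S between n4,n0
  Y(R11) = 0.07752+0.000j S between n0,n4
  Y(R12) = 0.04566+0.000j S between n1,n4
  Y(L4) = 0.000-0.2552j S between n2,n1
  V1: constraint V(n2)−V(n1) = 1.15
Assemble and solve the 5×5 MNA system:
  V(n1)=-0.9778+0.1013j  V(n2)=0.1722+0.1013j  V(n3)=-0.6464-0.2686j  V(n4)=-0.1272-0.07289j
  i(V1)=-0.1078+0.3234j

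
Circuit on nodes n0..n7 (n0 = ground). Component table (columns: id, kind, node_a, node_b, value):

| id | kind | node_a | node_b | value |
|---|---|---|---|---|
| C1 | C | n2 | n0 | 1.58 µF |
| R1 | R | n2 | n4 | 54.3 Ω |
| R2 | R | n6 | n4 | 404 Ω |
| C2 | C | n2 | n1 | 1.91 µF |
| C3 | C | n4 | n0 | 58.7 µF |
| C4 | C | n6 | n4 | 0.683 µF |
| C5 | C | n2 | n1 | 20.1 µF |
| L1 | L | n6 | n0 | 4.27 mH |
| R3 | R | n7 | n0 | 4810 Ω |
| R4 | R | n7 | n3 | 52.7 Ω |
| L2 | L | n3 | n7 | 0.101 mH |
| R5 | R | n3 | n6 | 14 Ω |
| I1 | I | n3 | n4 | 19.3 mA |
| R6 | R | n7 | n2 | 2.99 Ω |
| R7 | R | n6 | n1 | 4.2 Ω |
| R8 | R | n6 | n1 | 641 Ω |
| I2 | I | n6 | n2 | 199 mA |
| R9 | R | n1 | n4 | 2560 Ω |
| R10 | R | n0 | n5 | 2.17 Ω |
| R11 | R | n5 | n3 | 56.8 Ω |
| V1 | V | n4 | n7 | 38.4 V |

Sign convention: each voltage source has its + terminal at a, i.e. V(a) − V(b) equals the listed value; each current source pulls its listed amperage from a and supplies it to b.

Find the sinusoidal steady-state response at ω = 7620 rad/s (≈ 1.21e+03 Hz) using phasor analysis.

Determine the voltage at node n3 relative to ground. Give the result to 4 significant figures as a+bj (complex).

Apply KCL at each of the 7 non-ground nodes and solve the resulting linear system.
Node n1: branches {C2, C5, R7, R8, R9} → V_1 = -41.35-3.469j
Node n2: branches {C1, R1, C2, C5, R6, I2} → V_2 = -37.24-2.579j
Node n3: branches {R4, L2, R5, I1, R11} → V_3 = -39.89-1.445j
Node n4: branches {R1, R2, C3, C4, I1, R9, V1} → V_4 = -1.745-1.897j
Node n5: branches {R10, R11} → V_5 = -1.468-0.05318j
Node n6: branches {R2, C4, L1, R5, R7, R8, I2} → V_6 = -40.79-6.346j
Node n7: branches {R3, R4, L2, R6, V1} → V_7 = -40.14-1.897j
Source currents: i(V1)=-1.572+0.5530j

-39.89-1.445j V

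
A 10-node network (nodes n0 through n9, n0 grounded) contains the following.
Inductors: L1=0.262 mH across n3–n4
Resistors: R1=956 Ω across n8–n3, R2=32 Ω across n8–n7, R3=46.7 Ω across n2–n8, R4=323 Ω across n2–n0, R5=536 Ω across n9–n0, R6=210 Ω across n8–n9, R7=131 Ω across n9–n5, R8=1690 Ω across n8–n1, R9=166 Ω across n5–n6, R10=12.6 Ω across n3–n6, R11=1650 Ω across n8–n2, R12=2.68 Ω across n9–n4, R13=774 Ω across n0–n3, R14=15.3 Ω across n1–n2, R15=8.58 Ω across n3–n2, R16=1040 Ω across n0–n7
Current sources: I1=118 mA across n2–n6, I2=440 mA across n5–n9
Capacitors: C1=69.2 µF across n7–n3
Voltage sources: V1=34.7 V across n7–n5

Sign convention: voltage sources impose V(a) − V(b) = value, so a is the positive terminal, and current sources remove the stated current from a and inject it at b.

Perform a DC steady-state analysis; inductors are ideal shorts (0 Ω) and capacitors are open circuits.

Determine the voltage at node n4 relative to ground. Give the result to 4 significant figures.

0.1235 V

Apply KCL at each of the 9 non-ground nodes and solve the resulting linear system.
Node n1: branches {R8, R14} → V_1 = -0.6786
Node n2: branches {R3, R4, I1, R11, R14, R15} → V_2 = -0.6871
Node n3: branches {L1, R1, R10, C1, R13, R15} → V_3 = 0.1235
Node n4: branches {L1, R12} → V_4 = 0.1235
Node n5: branches {R7, I2, R9, V1} → V_5 = -33.80
Node n6: branches {I1, R9, R10} → V_6 = -0.8880
Node n7: branches {R2, C1, R16, V1} → V_7 = 0.8982
Node n8: branches {R1, R2, R3, R6, R8, R11} → V_8 = 0.2595
Node n9: branches {R5, R6, R7, I2, R12} → V_9 = 0.5918
Source currents: i(L1)=-0.1748, i(V1)=-0.02082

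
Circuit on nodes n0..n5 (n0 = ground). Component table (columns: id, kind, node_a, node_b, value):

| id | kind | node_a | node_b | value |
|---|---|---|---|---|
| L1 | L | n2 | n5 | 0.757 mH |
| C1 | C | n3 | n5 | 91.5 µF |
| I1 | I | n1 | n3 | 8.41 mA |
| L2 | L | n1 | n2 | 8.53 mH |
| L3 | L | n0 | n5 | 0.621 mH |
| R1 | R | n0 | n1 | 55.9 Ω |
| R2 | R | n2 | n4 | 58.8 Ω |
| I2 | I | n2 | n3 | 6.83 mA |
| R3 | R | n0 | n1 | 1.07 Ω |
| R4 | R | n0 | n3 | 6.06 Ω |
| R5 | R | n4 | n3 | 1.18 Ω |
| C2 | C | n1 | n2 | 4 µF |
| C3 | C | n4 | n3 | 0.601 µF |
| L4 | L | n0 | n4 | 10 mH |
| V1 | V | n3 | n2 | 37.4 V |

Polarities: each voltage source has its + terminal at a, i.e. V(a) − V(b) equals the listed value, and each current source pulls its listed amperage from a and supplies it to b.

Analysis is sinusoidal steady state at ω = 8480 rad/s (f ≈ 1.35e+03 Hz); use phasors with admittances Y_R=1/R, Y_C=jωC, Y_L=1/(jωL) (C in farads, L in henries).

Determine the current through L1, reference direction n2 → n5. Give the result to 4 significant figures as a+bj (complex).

Apply KCL at each of the 5 non-ground nodes and solve the resulting linear system.
Node n1: branches {I1, L2, R1, R3, C2} → V_1 = -0.1491-0.9747j
Node n2: branches {L1, L2, R2, I2, C2, V1} → V_2 = -46.35+5.673j
Node n3: branches {C1, I1, I2, R4, R5, C3, V1} → V_3 = -8.946+5.673j
Node n4: branches {R2, R5, C3, L4} → V_4 = -9.758+5.545j
Node n5: branches {L1, C1, L3} → V_5 = 0.6473+8.177j
Source currents: i(V1)=-1.139+6.394j

-0.3901+7.321j A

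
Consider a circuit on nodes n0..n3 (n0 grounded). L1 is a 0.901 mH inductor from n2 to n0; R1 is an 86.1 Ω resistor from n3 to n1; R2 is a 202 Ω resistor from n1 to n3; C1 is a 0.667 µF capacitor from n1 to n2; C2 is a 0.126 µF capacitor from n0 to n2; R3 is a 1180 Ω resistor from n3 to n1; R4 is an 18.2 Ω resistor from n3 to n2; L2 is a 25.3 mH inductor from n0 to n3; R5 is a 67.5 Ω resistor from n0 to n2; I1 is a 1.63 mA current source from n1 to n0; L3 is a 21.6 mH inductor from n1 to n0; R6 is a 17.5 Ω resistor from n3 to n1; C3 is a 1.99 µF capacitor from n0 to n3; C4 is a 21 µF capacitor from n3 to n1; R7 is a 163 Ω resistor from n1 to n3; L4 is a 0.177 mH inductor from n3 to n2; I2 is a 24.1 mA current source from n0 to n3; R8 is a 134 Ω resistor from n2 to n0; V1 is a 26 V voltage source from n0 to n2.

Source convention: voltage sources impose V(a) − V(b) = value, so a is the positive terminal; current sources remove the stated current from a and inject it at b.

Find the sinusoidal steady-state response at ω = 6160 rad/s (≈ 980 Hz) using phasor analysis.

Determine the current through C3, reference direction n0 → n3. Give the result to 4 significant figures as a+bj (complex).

0.0002937+0.3181j A

Apply KCL at each of the 3 non-ground nodes and solve the resulting linear system.
Node n1: branches {R1, R2, C1, R3, I1, L3, R6, C4, R7} → V_1 = -27.05-0.6704j
Node n2: branches {L1, C1, C2, R4, R5, L4, R8, V1} → V_2 = -26.00+0.000j
Node n3: branches {R1, R2, R3, R4, L2, R6, C3, C4, R7, L4, I2} → V_3 = -25.95+0.02396j
Source currents: i(V1)=-0.6069+4.716j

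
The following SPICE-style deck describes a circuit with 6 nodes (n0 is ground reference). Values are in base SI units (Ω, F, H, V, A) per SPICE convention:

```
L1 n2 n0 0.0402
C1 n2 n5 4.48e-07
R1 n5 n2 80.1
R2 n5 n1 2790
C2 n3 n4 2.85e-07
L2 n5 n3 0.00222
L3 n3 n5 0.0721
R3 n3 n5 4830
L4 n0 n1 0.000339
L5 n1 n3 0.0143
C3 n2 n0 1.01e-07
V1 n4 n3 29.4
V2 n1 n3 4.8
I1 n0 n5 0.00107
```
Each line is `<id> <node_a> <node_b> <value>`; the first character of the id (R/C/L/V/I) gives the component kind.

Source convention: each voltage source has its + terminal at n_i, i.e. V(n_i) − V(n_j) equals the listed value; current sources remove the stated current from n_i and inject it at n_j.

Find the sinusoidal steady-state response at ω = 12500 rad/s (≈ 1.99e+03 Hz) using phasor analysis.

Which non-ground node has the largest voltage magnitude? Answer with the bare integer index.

Apply KCL at each of the 5 non-ground nodes and solve the resulting linear system.
Node n1: branches {R2, L4, L5, V2} → V_1 = 0.01476+0.005009j
Node n2: branches {L1, C1, R1, C3} → V_2 = -4.787-0.1539j
Node n3: branches {C2, L2, L3, R3, L5, V1, V2} → V_3 = -4.785+0.005009j
Node n4: branches {C2, V1} → V_4 = 24.61+0.005009j
Node n5: branches {C1, R1, R2, L2, L3, R3, I1} → V_5 = -4.690+0.08170j
Source currents: i(V1)=0.000-0.1047j, i(V2)=-0.002868+0.03036j

4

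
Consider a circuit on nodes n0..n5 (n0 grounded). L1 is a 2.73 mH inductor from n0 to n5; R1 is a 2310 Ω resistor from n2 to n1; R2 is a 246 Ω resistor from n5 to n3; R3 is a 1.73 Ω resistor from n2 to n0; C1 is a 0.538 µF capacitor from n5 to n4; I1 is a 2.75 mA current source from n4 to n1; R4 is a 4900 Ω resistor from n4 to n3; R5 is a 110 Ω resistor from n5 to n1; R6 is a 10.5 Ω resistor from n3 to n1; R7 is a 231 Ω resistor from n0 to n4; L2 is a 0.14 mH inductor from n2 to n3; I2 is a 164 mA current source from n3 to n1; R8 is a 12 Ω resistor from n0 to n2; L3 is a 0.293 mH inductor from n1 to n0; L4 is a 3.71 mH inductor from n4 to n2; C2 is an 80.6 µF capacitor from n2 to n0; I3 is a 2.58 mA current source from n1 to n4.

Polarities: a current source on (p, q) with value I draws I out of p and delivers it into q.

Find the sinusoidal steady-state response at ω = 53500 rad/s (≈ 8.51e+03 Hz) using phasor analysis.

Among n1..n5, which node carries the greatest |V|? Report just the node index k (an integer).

1

Apply KCL at each of the 5 non-ground nodes and solve the resulting linear system.
Node n1: branches {R1, I1, R5, R6, I2, L3, I3} → V_1 = 0.9408+0.3986j
Node n2: branches {R1, R3, L2, R8, L4, C2} → V_2 = 0.01259+0.008375j
Node n3: branches {R2, R4, R6, L2, I2} → V_3 = -0.4399-0.2151j
Node n4: branches {C1, I1, R4, R7, L4, I3} → V_4 = 0.1589+0.3351j
Node n5: branches {L1, R2, C1, R5} → V_5 = 0.1876+0.2438j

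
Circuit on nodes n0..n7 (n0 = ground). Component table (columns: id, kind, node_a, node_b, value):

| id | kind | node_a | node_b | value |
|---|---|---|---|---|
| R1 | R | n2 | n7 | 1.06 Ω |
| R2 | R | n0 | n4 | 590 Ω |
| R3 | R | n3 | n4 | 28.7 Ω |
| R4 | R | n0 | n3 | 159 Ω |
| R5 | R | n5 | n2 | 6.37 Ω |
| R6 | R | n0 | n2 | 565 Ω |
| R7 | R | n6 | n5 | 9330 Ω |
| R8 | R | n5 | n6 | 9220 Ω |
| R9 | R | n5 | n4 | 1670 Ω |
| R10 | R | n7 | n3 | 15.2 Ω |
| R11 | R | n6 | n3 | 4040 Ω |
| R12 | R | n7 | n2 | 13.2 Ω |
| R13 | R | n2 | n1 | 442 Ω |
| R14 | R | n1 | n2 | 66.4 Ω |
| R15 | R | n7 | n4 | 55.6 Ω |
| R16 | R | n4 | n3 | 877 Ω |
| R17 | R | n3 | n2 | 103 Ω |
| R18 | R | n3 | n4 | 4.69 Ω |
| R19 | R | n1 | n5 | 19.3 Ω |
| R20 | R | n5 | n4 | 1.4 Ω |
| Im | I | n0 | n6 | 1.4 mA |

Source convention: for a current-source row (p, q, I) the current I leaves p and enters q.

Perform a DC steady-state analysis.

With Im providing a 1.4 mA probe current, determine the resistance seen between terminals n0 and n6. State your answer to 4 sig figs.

Apply KCL at each of the 7 non-ground nodes and solve the resulting linear system.
Node n1: branches {R13, R14, R19} → V_1 = 0.1443
Node n2: branches {R1, R5, R6, R12, R13, R14, R17} → V_2 = 0.1433
Node n3: branches {R3, R4, R10, R11, R16, R17, R18} → V_3 = 0.1434
Node n4: branches {R2, R3, R9, R15, R16, R18, R20} → V_4 = 0.1441
Node n5: branches {R5, R7, R8, R9, R19, R20} → V_5 = 0.1447
Node n6: branches {R7, R8, R11, Im} → V_6 = 3.167
Node n7: branches {R1, R10, R12, R15} → V_7 = 0.1433

R_eq = 2262. Ω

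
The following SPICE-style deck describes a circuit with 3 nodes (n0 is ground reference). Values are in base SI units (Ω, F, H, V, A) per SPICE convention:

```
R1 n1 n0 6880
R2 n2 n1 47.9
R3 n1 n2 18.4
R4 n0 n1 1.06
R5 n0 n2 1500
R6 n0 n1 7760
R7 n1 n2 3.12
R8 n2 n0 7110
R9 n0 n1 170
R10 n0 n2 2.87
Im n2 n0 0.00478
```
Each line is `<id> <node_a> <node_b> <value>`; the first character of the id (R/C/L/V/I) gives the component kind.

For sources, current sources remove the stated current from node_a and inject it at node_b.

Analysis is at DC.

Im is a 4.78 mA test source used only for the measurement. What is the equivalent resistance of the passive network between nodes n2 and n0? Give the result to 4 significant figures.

Element admittances at DC:
  Y(R1) = 0.0001453 S between n1,n0
  Y(R2) = 0.02088 S between n2,n1
  Y(R3) = 0.05435 S between n1,n2
  Y(R4) = 0.9434 S between n0,n1
  Y(R5) = 0.0006667 S between n0,n2
  Y(R6) = 0.0001289 S between n0,n1
  Y(R7) = 0.3205 S between n1,n2
  Y(R8) = 0.0001406 S between n2,n0
  Y(R9) = 0.005882 S between n0,n1
  Y(R10) = 0.3484 S between n0,n2
  Im: injects 0.00478 A into n0 (from n2)
Assemble and solve the 2×2 MNA system:
  V(n1)=-0.002237  V(n2)=-0.007605

R_eq = 1.591 Ω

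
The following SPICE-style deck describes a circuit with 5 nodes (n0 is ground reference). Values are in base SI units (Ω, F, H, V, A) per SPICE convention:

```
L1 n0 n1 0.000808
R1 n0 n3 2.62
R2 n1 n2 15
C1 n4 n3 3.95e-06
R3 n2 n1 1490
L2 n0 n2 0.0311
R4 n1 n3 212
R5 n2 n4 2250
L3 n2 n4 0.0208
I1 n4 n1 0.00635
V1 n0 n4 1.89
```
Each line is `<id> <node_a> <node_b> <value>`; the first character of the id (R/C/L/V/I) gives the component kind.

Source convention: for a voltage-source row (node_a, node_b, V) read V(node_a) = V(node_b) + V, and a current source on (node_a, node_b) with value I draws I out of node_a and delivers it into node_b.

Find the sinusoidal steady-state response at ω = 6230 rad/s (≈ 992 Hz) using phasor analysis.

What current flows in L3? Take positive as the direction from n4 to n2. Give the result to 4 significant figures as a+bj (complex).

MNA unknowns: 4 node voltages V₁..V_4 plus 1 source current (V1)
L1: Y=0.000-0.1987j on G[0,1]
R1: Y=0.3817+0.000j on G[0,3]
R2: Y=0.06667+0.000j on G[1,2]
C1: Y=0.000+0.02461j on G[4,3]
R3: Y=0.0006711+0.000j on G[2,1]
L2: Y=0.000-0.005161j on G[0,2]
R4: Y=0.004717+0.000j on G[1,3]
R5: Y=0.0004444+0.000j on G[2,4]
L3: Y=0.000-0.007717j on G[2,4]
I1: z[4]−=0.00635, z[1]+=0.00635
V1: row V0−V4=1.89, i_V1 at 0,4
solve → V1=-0.06234+0.01572j, V2=-0.1141+0.2091j, V3=-0.008381-0.1196j, V4=-1.890+0.000j
aux → i_V1=0.001003-0.03269j

-0.001614+0.01370j A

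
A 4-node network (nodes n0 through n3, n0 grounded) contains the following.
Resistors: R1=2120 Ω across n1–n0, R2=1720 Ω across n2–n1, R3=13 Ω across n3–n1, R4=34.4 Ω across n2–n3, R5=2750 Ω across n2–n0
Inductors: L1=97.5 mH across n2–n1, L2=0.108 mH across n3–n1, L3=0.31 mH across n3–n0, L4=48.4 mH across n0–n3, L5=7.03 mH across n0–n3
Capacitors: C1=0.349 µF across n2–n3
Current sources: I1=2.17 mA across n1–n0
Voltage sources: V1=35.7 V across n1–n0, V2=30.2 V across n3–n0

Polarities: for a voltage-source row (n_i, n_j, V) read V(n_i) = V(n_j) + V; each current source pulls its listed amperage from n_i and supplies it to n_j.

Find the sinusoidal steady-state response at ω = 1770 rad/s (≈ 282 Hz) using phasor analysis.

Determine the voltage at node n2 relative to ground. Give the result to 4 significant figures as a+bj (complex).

30.13-1.075j V

Element admittances at ω=1770 rad/s:
  Y(R1) = 0.0004717+0.000j S between n1,n0
  Y(R2) = 0.0005814+0.000j S between n2,n1
  Y(L1) = 0.000-0.005795j S between n2,n1
  Y(R3) = 0.07692+0.000j S between n3,n1
  Y(R4) = 0.02907+0.000j S between n2,n3
  Y(R5) = 0.0003636+0.000j S between n2,n0
  Y(C1) = 0.000+0.0006177j S between n2,n3
  Y(L2) = 0.000-5.231j S between n3,n1
  Y(L3) = 0.000-1.822j S between n3,n0
  Y(L4) = 0.000-0.01167j S between n0,n3
  Y(L5) = 0.000-0.08037j S between n0,n3
  I1: injects 0.00217 A into n0 (from n1)
  V1: constraint V(n1)−V(n0) = 35.7
  V2: constraint V(n3)−V(n0) = 30.2
Assemble and solve the 5×5 MNA system:
  V(n1)=35.70+0.000j  V(n2)=30.13-1.075j  V(n3)=30.20+0.000j
  i(V1)=-0.4516+28.80j  i(V2)=0.4216+29.02j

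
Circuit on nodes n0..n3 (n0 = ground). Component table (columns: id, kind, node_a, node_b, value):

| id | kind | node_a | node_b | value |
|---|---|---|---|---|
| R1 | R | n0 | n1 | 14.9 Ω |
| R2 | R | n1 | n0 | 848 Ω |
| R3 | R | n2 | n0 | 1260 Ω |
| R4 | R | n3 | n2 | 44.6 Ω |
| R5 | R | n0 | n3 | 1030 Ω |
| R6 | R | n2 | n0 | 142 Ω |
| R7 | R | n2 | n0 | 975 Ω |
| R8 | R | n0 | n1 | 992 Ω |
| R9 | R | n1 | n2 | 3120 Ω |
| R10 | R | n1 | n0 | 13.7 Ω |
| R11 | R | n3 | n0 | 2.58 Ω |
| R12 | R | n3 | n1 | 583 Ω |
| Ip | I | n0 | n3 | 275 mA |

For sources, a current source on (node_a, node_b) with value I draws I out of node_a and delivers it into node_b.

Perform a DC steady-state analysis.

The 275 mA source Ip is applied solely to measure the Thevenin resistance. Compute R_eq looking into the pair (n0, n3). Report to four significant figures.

R_eq = 2.520 Ω

Apply KCL at each of the 3 non-ground nodes and solve the resulting linear system.
Node n1: branches {R1, R2, R8, R9, R10, R12} → V_1 = 0.009329
Node n2: branches {R3, R4, R6, R7, R9} → V_2 = 0.4918
Node n3: branches {R4, R5, R11, R12, Ip} → V_3 = 0.6931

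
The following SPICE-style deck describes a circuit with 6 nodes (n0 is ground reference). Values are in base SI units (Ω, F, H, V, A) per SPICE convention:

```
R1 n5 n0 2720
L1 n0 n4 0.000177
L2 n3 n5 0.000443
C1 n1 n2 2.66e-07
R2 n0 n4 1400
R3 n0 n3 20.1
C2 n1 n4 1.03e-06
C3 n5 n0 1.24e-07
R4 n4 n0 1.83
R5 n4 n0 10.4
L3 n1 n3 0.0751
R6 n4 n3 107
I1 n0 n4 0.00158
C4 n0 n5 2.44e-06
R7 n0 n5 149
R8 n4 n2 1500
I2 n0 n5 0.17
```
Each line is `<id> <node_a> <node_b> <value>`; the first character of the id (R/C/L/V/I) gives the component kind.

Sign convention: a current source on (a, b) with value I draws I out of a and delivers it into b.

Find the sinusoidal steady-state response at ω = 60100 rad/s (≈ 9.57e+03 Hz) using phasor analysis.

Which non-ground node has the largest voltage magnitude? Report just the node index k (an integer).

MNA unknowns: 5 node voltages V₁..V_5
R1: Y=0.0003676+0.000j on G[5,0]
L1: Y=0.000-0.09401j on G[0,4]
L2: Y=0.000-0.03756j on G[3,5]
C1: Y=0.000+0.01599j on G[1,2]
R2: Y=0.0007143+0.000j on G[0,4]
R3: Y=0.04975+0.000j on G[0,3]
C2: Y=0.000+0.06190j on G[1,4]
C3: Y=0.000+0.007452j on G[5,0]
R4: Y=0.5464+0.000j on G[4,0]
R5: Y=0.09615+0.000j on G[4,0]
L3: Y=0.000-0.0002216j on G[1,3]
R6: Y=0.009346+0.000j on G[4,3]
I1: z[0]−=0.00158, z[4]+=0.00158
C4: Y=0.000+0.1466j on G[0,5]
R7: Y=0.006711+0.000j on G[0,5]
R8: Y=0.0006667+0.000j on G[4,2]
I2: z[0]−=0.17, z[5]+=0.17
solve → V1=-0.002205-0.005587j, V2=-0.002280-0.005515j, V3=-0.5112-0.4824j, V4=-0.004008-0.007312j, V5=0.2430-1.289j

5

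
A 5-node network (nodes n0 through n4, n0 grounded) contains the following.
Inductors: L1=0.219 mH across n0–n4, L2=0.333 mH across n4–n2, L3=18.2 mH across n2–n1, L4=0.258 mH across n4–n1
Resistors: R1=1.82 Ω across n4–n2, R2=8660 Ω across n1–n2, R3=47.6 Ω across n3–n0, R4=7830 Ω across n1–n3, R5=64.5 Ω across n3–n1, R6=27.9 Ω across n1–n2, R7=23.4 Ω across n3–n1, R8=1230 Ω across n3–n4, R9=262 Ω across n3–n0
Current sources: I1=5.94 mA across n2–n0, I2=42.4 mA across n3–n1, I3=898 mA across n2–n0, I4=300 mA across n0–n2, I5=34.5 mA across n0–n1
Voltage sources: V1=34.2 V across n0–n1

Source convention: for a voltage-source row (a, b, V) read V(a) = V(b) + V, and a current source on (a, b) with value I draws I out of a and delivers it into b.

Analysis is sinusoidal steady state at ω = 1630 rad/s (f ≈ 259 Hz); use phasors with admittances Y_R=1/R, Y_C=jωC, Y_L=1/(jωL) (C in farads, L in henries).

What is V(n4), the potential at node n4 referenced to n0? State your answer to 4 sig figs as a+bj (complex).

-15.82-0.2372j V

Apply KCL at each of the 4 non-ground nodes and solve the resulting linear system.
Node n1: branches {R2, R4, I2, R5, R6, R7, I5, L3, L4, V1} → V_1 = -34.20+0.000j
Node n2: branches {L2, R1, R2, I1, R6, I3, I4, L3} → V_2 = -16.32-0.7525j
Node n3: branches {R3, R4, I2, R5, R7, R8, R9} → V_3 = -24.42-0.002296j
Node n4: branches {L1, L2, R1, R8, L4} → V_4 = -15.82-0.2372j
Source currents: i(V1)=-0.7013+44.33j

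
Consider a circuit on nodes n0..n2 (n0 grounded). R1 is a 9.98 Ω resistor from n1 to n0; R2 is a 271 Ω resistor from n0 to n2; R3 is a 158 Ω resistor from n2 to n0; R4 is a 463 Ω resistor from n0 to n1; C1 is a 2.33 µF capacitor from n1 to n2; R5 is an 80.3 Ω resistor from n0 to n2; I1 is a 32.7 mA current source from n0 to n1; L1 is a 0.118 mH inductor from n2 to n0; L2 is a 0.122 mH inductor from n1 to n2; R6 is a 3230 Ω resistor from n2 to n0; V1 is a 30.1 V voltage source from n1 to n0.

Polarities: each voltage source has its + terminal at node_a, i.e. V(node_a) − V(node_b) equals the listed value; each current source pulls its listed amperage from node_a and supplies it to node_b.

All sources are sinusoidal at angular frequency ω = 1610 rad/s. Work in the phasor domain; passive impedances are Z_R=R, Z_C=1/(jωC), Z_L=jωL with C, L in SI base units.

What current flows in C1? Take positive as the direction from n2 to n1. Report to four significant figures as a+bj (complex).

MNA unknowns: 2 node voltages V₁..V_2 plus 1 source current (V1)
R1: Y=0.1002+0.000j on G[1,0]
R2: Y=0.003690+0.000j on G[0,2]
R3: Y=0.006329+0.000j on G[2,0]
R4: Y=0.002160+0.000j on G[0,1]
C1: Y=0.000+0.003751j on G[1,2]
R5: Y=0.01245+0.000j on G[0,2]
I1: z[0]−=0.0327, z[1]+=0.0327
L1: Y=0.000-5.264j on G[2,0]
L2: Y=0.000-5.091j on G[1,2]
R6: Y=0.0003096+0.000j on G[2,0]
V1: row V1−V0=30.1, i_V1 at 1,0
solve → V1=30.10+0.000j, V2=14.79-0.03256j
aux → i_V1=-3.214+77.87j

0.0001221-0.05742j A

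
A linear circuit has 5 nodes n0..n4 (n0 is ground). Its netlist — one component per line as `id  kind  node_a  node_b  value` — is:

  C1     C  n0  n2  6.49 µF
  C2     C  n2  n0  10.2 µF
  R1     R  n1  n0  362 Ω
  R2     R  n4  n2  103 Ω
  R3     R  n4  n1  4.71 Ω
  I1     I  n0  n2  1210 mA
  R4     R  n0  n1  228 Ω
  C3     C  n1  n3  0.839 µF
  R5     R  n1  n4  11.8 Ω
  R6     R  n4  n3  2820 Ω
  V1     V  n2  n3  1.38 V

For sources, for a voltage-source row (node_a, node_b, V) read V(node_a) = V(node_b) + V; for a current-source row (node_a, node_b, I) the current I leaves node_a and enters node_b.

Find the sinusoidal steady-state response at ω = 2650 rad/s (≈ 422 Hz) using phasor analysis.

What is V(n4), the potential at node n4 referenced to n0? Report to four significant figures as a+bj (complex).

MNA unknowns: 4 node voltages V₁..V_4 plus 1 source current (V1)
C1: Y=0.000+0.01720j on G[0,2]
C2: Y=0.000+0.02703j on G[2,0]
R1: Y=0.002762+0.000j on G[1,0]
R2: Y=0.009709+0.000j on G[4,2]
R3: Y=0.2123+0.000j on G[4,1]
I1: z[0]−=1.21, z[2]+=1.21
R4: Y=0.004386+0.000j on G[0,1]
C3: Y=0.000+0.002223j on G[1,3]
R5: Y=0.08475+0.000j on G[1,4]
R6: Y=0.0003546+0.000j on G[4,3]
V1: row V2−V3=1.38, i_V1 at 2,3
solve → V1=2.907-15.73j, V2=2.543-26.89j, V3=1.163-26.89j, V4=2.894-16.10j
aux → i_V1=0.02419-0.007705j

2.894-16.10j V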